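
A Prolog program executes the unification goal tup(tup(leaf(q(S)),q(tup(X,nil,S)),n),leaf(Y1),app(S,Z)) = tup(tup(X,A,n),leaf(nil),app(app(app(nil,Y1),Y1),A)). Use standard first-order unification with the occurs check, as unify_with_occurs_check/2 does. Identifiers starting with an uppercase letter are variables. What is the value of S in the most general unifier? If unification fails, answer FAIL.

Decompose tup/3: tup(leaf(q(S)),q(tup(X,nil,S)),n) = tup(X,A,n),  leaf(Y1) = leaf(nil),  app(S,Z) = app(app(app(nil,Y1),Y1),A).
Decompose tup/3: leaf(q(S)) = X,  q(tup(X,nil,S)) = A,  n = n.
Bind X := leaf(q(S)); substituting into the one remaining equation that mentions X gives: q(tup(leaf(q(S)),nil,S)) = A.
Bind A := q(tup(leaf(q(S)),nil,S)); substituting into the one remaining equation that mentions A gives: app(S,Z) = app(app(app(nil,Y1),Y1),q(tup(leaf(q(S)),nil,S))).
Delete trivial equation n = n.
Decompose leaf/1: Y1 = nil.
Bind Y1 := nil; substituting into the remaining equation gives: app(S,Z) = app(app(app(nil,nil),nil),q(tup(leaf(q(S)),nil,S))).
Decompose app/2: S = app(app(nil,nil),nil),  Z = q(tup(leaf(q(S)),nil,S)).
Bind S := app(app(nil,nil),nil); substituting into the remaining equation gives: Z = q(tup(leaf(q(app(app(nil,nil),nil))),nil,app(app(nil,nil),nil))). Substituting into the earlier bindings gives X := leaf(q(app(app(nil,nil),nil))), A := q(tup(leaf(q(app(app(nil,nil),nil))),nil,app(app(nil,nil),nil))).
Bind Z := q(tup(leaf(q(app(app(nil,nil),nil))),nil,app(app(nil,nil),nil))).
MGU = { X = leaf(q(app(app(nil,nil),nil))), A = q(tup(leaf(q(app(app(nil,nil),nil))),nil,app(app(nil,nil),nil))), Y1 = nil, S = app(app(nil,nil),nil), Z = q(tup(leaf(q(app(app(nil,nil),nil))),nil,app(app(nil,nil),nil))) }, so S = app(app(nil,nil),nil).

app(app(nil,nil),nil)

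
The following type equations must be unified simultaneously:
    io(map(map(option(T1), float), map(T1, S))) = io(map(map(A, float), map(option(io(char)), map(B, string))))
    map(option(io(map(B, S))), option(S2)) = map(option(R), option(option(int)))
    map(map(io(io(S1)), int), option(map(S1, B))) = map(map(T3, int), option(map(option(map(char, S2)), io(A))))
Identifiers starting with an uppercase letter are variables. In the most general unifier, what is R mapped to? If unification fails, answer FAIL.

io(map(io(option(option(io(char)))), map(io(option(option(io(char)))), string)))

Decompose io/1: map(map(option(T1), float), map(T1, S)) = map(map(A, float), map(option(io(char)), map(B, string))).
Decompose map/2: map(option(T1), float) = map(A, float),  map(T1, S) = map(option(io(char)), map(B, string)).
Decompose map/2: option(T1) = A,  float = float.
Bind A := option(T1); substituting into the one remaining equation that mentions A gives: map(map(io(io(S1)), int), option(map(S1, B))) = map(map(T3, int), option(map(option(map(char, S2)), io(option(T1))))).
Delete trivial equation float = float.
Decompose map/2: T1 = option(io(char)),  S = map(B, string).
Bind T1 := option(io(char)); substituting into the one remaining equation that mentions T1 gives: map(map(io(io(S1)), int), option(map(S1, B))) = map(map(T3, int), option(map(option(map(char, S2)), io(option(option(io(char))))))). Substituting into the earlier binding gives A := option(option(io(char))).
Bind S := map(B, string); substituting into the one remaining equation that mentions S gives: map(option(io(map(B, map(B, string)))), option(S2)) = map(option(R), option(option(int))).
Decompose map/2: option(io(map(B, map(B, string)))) = option(R),  option(S2) = option(option(int)).
Decompose option/1: io(map(B, map(B, string))) = R.
Bind R := io(map(B, map(B, string))); no other remaining equation mentions R.
Decompose option/1: S2 = option(int).
Bind S2 := option(int); substituting into the remaining equation gives: map(map(io(io(S1)), int), option(map(S1, B))) = map(map(T3, int), option(map(option(map(char, option(int))), io(option(option(io(char))))))).
Decompose map/2: map(io(io(S1)), int) = map(T3, int),  option(map(S1, B)) = option(map(option(map(char, option(int))), io(option(option(io(char)))))).
Decompose map/2: io(io(S1)) = T3,  int = int.
Bind T3 := io(io(S1)); no other remaining equation mentions T3.
Delete trivial equation int = int.
Decompose option/1: map(S1, B) = map(option(map(char, option(int))), io(option(option(io(char))))).
Decompose map/2: S1 = option(map(char, option(int))),  B = io(option(option(io(char)))).
Bind S1 := option(map(char, option(int))); no other remaining equation mentions S1. Substituting into the earlier binding gives T3 := io(io(option(map(char, option(int))))).
Bind B := io(option(option(io(char)))). Substituting into the earlier bindings gives S := map(io(option(option(io(char)))), string), R := io(map(io(option(option(io(char)))), map(io(option(option(io(char)))), string))).
MGU = { A -> option(option(io(char))), T1 -> option(io(char)), S -> map(io(option(option(io(char)))), string), R -> io(map(io(option(option(io(char)))), map(io(option(option(io(char)))), string))), S2 -> option(int), T3 -> io(io(option(map(char, option(int))))), S1 -> option(map(char, option(int))), B -> io(option(option(io(char)))) }, so R -> io(map(io(option(option(io(char)))), map(io(option(option(io(char)))), string))).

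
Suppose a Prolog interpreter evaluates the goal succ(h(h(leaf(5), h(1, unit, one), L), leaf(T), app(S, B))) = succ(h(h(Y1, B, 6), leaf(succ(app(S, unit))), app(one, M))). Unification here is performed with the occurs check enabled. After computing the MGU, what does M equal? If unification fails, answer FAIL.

Decompose succ/1: h(h(leaf(5), h(1, unit, one), L), leaf(T), app(S, B)) = h(h(Y1, B, 6), leaf(succ(app(S, unit))), app(one, M)).
Decompose h/3: h(leaf(5), h(1, unit, one), L) = h(Y1, B, 6),  leaf(T) = leaf(succ(app(S, unit))),  app(S, B) = app(one, M).
Decompose h/3: leaf(5) = Y1,  h(1, unit, one) = B,  L = 6.
Bind Y1 := leaf(5); no other remaining equation mentions Y1.
Bind B := h(1, unit, one); substituting into the one remaining equation that mentions B gives: app(S, h(1, unit, one)) = app(one, M).
Bind L := 6; no other remaining equation mentions L.
Decompose leaf/1: T = succ(app(S, unit)).
Bind T := succ(app(S, unit)); no other remaining equation mentions T.
Decompose app/2: S = one,  h(1, unit, one) = M.
Bind S := one; no other remaining equation mentions S. Substituting into the earlier binding gives T := succ(app(one, unit)).
Bind M := h(1, unit, one).
MGU = { Y1 ↦ leaf(5), B ↦ h(1, unit, one), L ↦ 6, T ↦ succ(app(one, unit)), S ↦ one, M ↦ h(1, unit, one) }, so M ↦ h(1, unit, one).

h(1, unit, one)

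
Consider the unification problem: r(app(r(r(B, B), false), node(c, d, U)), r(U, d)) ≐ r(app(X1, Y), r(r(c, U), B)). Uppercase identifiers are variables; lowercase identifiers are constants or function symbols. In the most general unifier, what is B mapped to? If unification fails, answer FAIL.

FAIL

Decompose r/2: app(r(r(B, B), false), node(c, d, U)) ≐ app(X1, Y),  r(U, d) ≐ r(r(c, U), B).
Decompose app/2: r(r(B, B), false) ≐ X1,  node(c, d, U) ≐ Y.
Bind X1 := r(r(B, B), false); no other remaining equation mentions X1.
Bind Y := node(c, d, U); no other remaining equation mentions Y.
Decompose r/2: U ≐ r(c, U),  d ≐ B.
Occurs check fails: U occurs in r(c, U); the equation U ≐ r(c, U) has no finite solution.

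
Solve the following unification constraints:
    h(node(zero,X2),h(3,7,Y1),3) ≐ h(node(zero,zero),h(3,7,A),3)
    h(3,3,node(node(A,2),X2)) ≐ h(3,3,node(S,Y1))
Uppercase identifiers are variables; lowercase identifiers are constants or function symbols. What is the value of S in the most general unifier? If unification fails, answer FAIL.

node(zero,2)

Decompose h/3: node(zero,X2) ≐ node(zero,zero),  h(3,7,Y1) ≐ h(3,7,A),  3 ≐ 3.
Decompose node/2: zero ≐ zero,  X2 ≐ zero.
Delete trivial equation zero ≐ zero.
Bind X2 := zero; substituting into the one remaining equation that mentions X2 gives: h(3,3,node(node(A,2),zero)) ≐ h(3,3,node(S,Y1)).
Decompose h/3: 3 ≐ 3,  7 ≐ 7,  Y1 ≐ A.
Delete trivial equation 3 ≐ 3.
Delete trivial equation 7 ≐ 7.
Bind Y1 := A; substituting into the one remaining equation that mentions Y1 gives: h(3,3,node(node(A,2),zero)) ≐ h(3,3,node(S,A)).
Delete trivial equation 3 ≐ 3.
Decompose h/3: 3 ≐ 3,  3 ≐ 3,  node(node(A,2),zero) ≐ node(S,A).
Delete trivial equation 3 ≐ 3.
Delete trivial equation 3 ≐ 3.
Decompose node/2: node(A,2) ≐ S,  zero ≐ A.
Bind S := node(A,2); no other remaining equation mentions S.
Bind A := zero. Substituting into the earlier bindings gives Y1 := zero, S := node(zero,2).
MGU = { X2 := zero, Y1 := zero, S := node(zero,2), A := zero }, so S := node(zero,2).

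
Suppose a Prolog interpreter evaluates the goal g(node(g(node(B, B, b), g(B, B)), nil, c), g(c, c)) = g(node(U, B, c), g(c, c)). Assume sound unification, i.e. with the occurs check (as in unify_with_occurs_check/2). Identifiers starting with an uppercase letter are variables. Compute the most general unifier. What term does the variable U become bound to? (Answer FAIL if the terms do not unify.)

g(node(nil, nil, b), g(nil, nil))

Decompose g/2: node(g(node(B, B, b), g(B, B)), nil, c) = node(U, B, c),  g(c, c) = g(c, c).
Decompose node/3: g(node(B, B, b), g(B, B)) = U,  nil = B,  c = c.
Bind U := g(node(B, B, b), g(B, B)); no other remaining equation mentions U.
Bind B := nil; no other remaining equation mentions B. Substituting into the earlier binding gives U := g(node(nil, nil, b), g(nil, nil)).
Delete trivial equation c = c.
Delete trivial equation g(c, c) = g(c, c).
MGU = { U ↦ g(node(nil, nil, b), g(nil, nil)), B ↦ nil }, so U ↦ g(node(nil, nil, b), g(nil, nil)).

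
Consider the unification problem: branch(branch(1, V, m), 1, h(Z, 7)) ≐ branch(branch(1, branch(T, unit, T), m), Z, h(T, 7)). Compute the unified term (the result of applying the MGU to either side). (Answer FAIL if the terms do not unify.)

Decompose branch/3: branch(1, V, m) ≐ branch(1, branch(T, unit, T), m),  1 ≐ Z,  h(Z, 7) ≐ h(T, 7).
Decompose branch/3: 1 ≐ 1,  V ≐ branch(T, unit, T),  m ≐ m.
Delete trivial equation 1 ≐ 1.
Bind V := branch(T, unit, T); no other remaining equation mentions V.
Delete trivial equation m ≐ m.
Bind Z := 1; substituting into the remaining equation gives: h(1, 7) ≐ h(T, 7).
Decompose h/2: 1 ≐ T,  7 ≐ 7.
Bind T := 1; no other remaining equation mentions T. Substituting into the earlier binding gives V := branch(1, unit, 1).
Delete trivial equation 7 ≐ 7.
Applying the MGU to either side gives branch(branch(1, branch(1, unit, 1), m), 1, h(1, 7)).

branch(branch(1, branch(1, unit, 1), m), 1, h(1, 7))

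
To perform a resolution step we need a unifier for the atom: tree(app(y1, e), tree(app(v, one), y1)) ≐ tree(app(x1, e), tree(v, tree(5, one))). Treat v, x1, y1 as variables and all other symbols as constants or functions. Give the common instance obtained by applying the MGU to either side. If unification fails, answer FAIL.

Decompose tree/2: app(y1, e) ≐ app(x1, e),  tree(app(v, one), y1) ≐ tree(v, tree(5, one)).
Decompose app/2: y1 ≐ x1,  e ≐ e.
Bind y1 := x1; substituting into the one remaining equation that mentions y1 gives: tree(app(v, one), x1) ≐ tree(v, tree(5, one)).
Delete trivial equation e ≐ e.
Decompose tree/2: app(v, one) ≐ v,  x1 ≐ tree(5, one).
Occurs check fails: v occurs in app(v, one); the equation v ≐ app(v, one) has no finite solution.

FAIL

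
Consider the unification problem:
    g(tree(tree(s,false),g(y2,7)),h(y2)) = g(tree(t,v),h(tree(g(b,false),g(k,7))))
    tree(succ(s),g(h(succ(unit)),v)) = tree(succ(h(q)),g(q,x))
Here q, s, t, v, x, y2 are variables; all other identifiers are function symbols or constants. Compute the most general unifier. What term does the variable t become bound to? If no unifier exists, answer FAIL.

Decompose g/2: tree(tree(s,false),g(y2,7)) = tree(t,v),  h(y2) = h(tree(g(b,false),g(k,7))).
Decompose tree/2: tree(s,false) = t,  g(y2,7) = v.
Bind t := tree(s,false); no other remaining equation mentions t.
Bind v := g(y2,7); substituting into the one remaining equation that mentions v gives: tree(succ(s),g(h(succ(unit)),g(y2,7))) = tree(succ(h(q)),g(q,x)).
Decompose h/1: y2 = tree(g(b,false),g(k,7)).
Bind y2 := tree(g(b,false),g(k,7)); substituting into the remaining equation gives: tree(succ(s),g(h(succ(unit)),g(tree(g(b,false),g(k,7)),7))) = tree(succ(h(q)),g(q,x)). Substituting into the earlier binding gives v := g(tree(g(b,false),g(k,7)),7).
Decompose tree/2: succ(s) = succ(h(q)),  g(h(succ(unit)),g(tree(g(b,false),g(k,7)),7)) = g(q,x).
Decompose succ/1: s = h(q).
Bind s := h(q); no other remaining equation mentions s. Substituting into the earlier binding gives t := tree(h(q),false).
Decompose g/2: h(succ(unit)) = q,  g(tree(g(b,false),g(k,7)),7) = x.
Bind q := h(succ(unit)); no other remaining equation mentions q. Substituting into the earlier bindings gives t := tree(h(h(succ(unit))),false), s := h(h(succ(unit))).
Bind x := g(tree(g(b,false),g(k,7)),7).
MGU = { t -> tree(h(h(succ(unit))),false), v -> g(tree(g(b,false),g(k,7)),7), y2 -> tree(g(b,false),g(k,7)), s -> h(h(succ(unit))), q -> h(succ(unit)), x -> g(tree(g(b,false),g(k,7)),7) }, so t -> tree(h(h(succ(unit))),false).

tree(h(h(succ(unit))),false)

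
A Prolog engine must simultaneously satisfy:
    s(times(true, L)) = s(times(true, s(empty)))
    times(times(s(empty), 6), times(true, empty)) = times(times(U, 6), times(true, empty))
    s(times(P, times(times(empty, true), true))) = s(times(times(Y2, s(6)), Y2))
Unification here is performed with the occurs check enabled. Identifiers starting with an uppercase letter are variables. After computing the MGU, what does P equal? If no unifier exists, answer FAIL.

Decompose s/1: times(true, L) = times(true, s(empty)).
Decompose times/2: true = true,  L = s(empty).
Delete trivial equation true = true.
Bind L := s(empty); no other remaining equation mentions L.
Decompose times/2: times(s(empty), 6) = times(U, 6),  times(true, empty) = times(true, empty).
Decompose times/2: s(empty) = U,  6 = 6.
Bind U := s(empty); no other remaining equation mentions U.
Delete trivial equation 6 = 6.
Delete trivial equation times(true, empty) = times(true, empty).
Decompose s/1: times(P, times(times(empty, true), true)) = times(times(Y2, s(6)), Y2).
Decompose times/2: P = times(Y2, s(6)),  times(times(empty, true), true) = Y2.
Bind P := times(Y2, s(6)); no other remaining equation mentions P.
Bind Y2 := times(times(empty, true), true). Substituting into the earlier binding gives P := times(times(times(empty, true), true), s(6)).
MGU = { L -> s(empty), U -> s(empty), P -> times(times(times(empty, true), true), s(6)), Y2 -> times(times(empty, true), true) }, so P -> times(times(times(empty, true), true), s(6)).

times(times(times(empty, true), true), s(6))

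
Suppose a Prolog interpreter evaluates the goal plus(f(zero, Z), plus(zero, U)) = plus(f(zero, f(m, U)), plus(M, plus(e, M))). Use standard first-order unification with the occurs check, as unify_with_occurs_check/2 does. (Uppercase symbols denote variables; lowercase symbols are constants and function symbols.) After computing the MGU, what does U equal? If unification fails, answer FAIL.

Decompose plus/2: f(zero, Z) = f(zero, f(m, U)),  plus(zero, U) = plus(M, plus(e, M)).
Decompose f/2: zero = zero,  Z = f(m, U).
Delete trivial equation zero = zero.
Bind Z := f(m, U); no other remaining equation mentions Z.
Decompose plus/2: zero = M,  U = plus(e, M).
Bind M := zero; substituting into the remaining equation gives: U = plus(e, zero).
Bind U := plus(e, zero). Substituting into the earlier binding gives Z := f(m, plus(e, zero)).
MGU = { Z -> f(m, plus(e, zero)), M -> zero, U -> plus(e, zero) }, so U -> plus(e, zero).

plus(e, zero)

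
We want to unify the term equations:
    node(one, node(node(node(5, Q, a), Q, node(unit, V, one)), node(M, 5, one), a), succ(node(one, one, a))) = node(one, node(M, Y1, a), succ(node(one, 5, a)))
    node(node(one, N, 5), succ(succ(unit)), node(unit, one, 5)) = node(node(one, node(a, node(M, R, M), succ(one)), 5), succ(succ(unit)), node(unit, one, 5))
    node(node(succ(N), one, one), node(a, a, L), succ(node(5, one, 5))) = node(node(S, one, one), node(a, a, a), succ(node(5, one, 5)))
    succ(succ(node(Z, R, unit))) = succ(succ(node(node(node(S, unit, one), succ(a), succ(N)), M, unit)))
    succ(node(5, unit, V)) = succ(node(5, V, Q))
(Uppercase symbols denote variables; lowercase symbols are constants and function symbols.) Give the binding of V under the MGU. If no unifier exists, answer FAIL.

FAIL

Decompose node/3: one = one,  node(node(node(5, Q, a), Q, node(unit, V, one)), node(M, 5, one), a) = node(M, Y1, a),  succ(node(one, one, a)) = succ(node(one, 5, a)).
Delete trivial equation one = one.
Decompose node/3: node(node(5, Q, a), Q, node(unit, V, one)) = M,  node(M, 5, one) = Y1,  a = a.
Bind M := node(node(5, Q, a), Q, node(unit, V, one)); substituting into the 3 remaining equations that mention M gives: node(node(node(5, Q, a), Q, node(unit, V, one)), 5, one) = Y1,  node(node(one, N, 5), succ(succ(unit)), node(unit, one, 5)) = node(node(one, node(a, node(node(node(5, Q, a), Q, node(unit, V, one)), R, node(node(5, Q, a), Q, node(unit, V, one))), succ(one)), 5), succ(succ(unit)), node(unit, one, 5)),  succ(succ(node(Z, R, unit))) = succ(succ(node(node(node(S, unit, one), succ(a), succ(N)), node(node(5, Q, a), Q, node(unit, V, one)), unit))).
Bind Y1 := node(node(node(5, Q, a), Q, node(unit, V, one)), 5, one); no other remaining equation mentions Y1.
Delete trivial equation a = a.
Decompose succ/1: node(one, one, a) = node(one, 5, a).
Decompose node/3: one = one,  one = 5,  a = a.
Delete trivial equation one = one.
Clash: constants one and 5 differ; no unifier exists.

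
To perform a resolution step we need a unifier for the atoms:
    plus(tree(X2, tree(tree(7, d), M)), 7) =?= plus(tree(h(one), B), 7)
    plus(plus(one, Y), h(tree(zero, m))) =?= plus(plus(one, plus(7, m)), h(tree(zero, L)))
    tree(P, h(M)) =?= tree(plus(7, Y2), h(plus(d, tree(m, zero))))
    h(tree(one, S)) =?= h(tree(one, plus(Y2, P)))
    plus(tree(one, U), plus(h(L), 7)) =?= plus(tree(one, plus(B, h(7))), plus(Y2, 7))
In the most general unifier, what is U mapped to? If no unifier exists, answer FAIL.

Decompose plus/2: tree(X2, tree(tree(7, d), M)) =?= tree(h(one), B),  7 =?= 7.
Decompose tree/2: X2 =?= h(one),  tree(tree(7, d), M) =?= B.
Bind X2 := h(one); no other remaining equation mentions X2.
Bind B := tree(tree(7, d), M); substituting into the one remaining equation that mentions B gives: plus(tree(one, U), plus(h(L), 7)) =?= plus(tree(one, plus(tree(tree(7, d), M), h(7))), plus(Y2, 7)).
Delete trivial equation 7 =?= 7.
Decompose plus/2: plus(one, Y) =?= plus(one, plus(7, m)),  h(tree(zero, m)) =?= h(tree(zero, L)).
Decompose plus/2: one =?= one,  Y =?= plus(7, m).
Delete trivial equation one =?= one.
Bind Y := plus(7, m); no other remaining equation mentions Y.
Decompose h/1: tree(zero, m) =?= tree(zero, L).
Decompose tree/2: zero =?= zero,  m =?= L.
Delete trivial equation zero =?= zero.
Bind L := m; substituting into the one remaining equation that mentions L gives: plus(tree(one, U), plus(h(m), 7)) =?= plus(tree(one, plus(tree(tree(7, d), M), h(7))), plus(Y2, 7)).
Decompose tree/2: P =?= plus(7, Y2),  h(M) =?= h(plus(d, tree(m, zero))).
Bind P := plus(7, Y2); substituting into the one remaining equation that mentions P gives: h(tree(one, S)) =?= h(tree(one, plus(Y2, plus(7, Y2)))).
Decompose h/1: M =?= plus(d, tree(m, zero)).
Bind M := plus(d, tree(m, zero)); substituting into the one remaining equation that mentions M gives: plus(tree(one, U), plus(h(m), 7)) =?= plus(tree(one, plus(tree(tree(7, d), plus(d, tree(m, zero))), h(7))), plus(Y2, 7)). Substituting into the earlier binding gives B := tree(tree(7, d), plus(d, tree(m, zero))).
Decompose h/1: tree(one, S) =?= tree(one, plus(Y2, plus(7, Y2))).
Decompose tree/2: one =?= one,  S =?= plus(Y2, plus(7, Y2)).
Delete trivial equation one =?= one.
Bind S := plus(Y2, plus(7, Y2)); no other remaining equation mentions S.
Decompose plus/2: tree(one, U) =?= tree(one, plus(tree(tree(7, d), plus(d, tree(m, zero))), h(7))),  plus(h(m), 7) =?= plus(Y2, 7).
Decompose tree/2: one =?= one,  U =?= plus(tree(tree(7, d), plus(d, tree(m, zero))), h(7)).
Delete trivial equation one =?= one.
Bind U := plus(tree(tree(7, d), plus(d, tree(m, zero))), h(7)); no other remaining equation mentions U.
Decompose plus/2: h(m) =?= Y2,  7 =?= 7.
Bind Y2 := h(m); no other remaining equation mentions Y2. Substituting into the earlier bindings gives P := plus(7, h(m)), S := plus(h(m), plus(7, h(m))).
Delete trivial equation 7 =?= 7.
MGU = { X2 := h(one), B := tree(tree(7, d), plus(d, tree(m, zero))), Y := plus(7, m), L := m, P := plus(7, h(m)), M := plus(d, tree(m, zero)), S := plus(h(m), plus(7, h(m))), U := plus(tree(tree(7, d), plus(d, tree(m, zero))), h(7)), Y2 := h(m) }, so U := plus(tree(tree(7, d), plus(d, tree(m, zero))), h(7)).

plus(tree(tree(7, d), plus(d, tree(m, zero))), h(7))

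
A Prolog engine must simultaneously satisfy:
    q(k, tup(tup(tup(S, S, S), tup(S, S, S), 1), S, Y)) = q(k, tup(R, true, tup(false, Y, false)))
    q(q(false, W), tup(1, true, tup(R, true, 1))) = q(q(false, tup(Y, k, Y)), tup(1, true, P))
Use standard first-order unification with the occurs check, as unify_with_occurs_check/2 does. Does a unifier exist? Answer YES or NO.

NO

Decompose q/2: k = k,  tup(tup(tup(S, S, S), tup(S, S, S), 1), S, Y) = tup(R, true, tup(false, Y, false)).
Delete trivial equation k = k.
Decompose tup/3: tup(tup(S, S, S), tup(S, S, S), 1) = R,  S = true,  Y = tup(false, Y, false).
Bind R := tup(tup(S, S, S), tup(S, S, S), 1); substituting into the one remaining equation that mentions R gives: q(q(false, W), tup(1, true, tup(tup(tup(S, S, S), tup(S, S, S), 1), true, 1))) = q(q(false, tup(Y, k, Y)), tup(1, true, P)).
Bind S := true; substituting into the one remaining equation that mentions S gives: q(q(false, W), tup(1, true, tup(tup(tup(true, true, true), tup(true, true, true), 1), true, 1))) = q(q(false, tup(Y, k, Y)), tup(1, true, P)). Substituting into the earlier binding gives R := tup(tup(true, true, true), tup(true, true, true), 1).
Occurs check fails: Y occurs in tup(false, Y, false); the equation Y = tup(false, Y, false) has no finite solution.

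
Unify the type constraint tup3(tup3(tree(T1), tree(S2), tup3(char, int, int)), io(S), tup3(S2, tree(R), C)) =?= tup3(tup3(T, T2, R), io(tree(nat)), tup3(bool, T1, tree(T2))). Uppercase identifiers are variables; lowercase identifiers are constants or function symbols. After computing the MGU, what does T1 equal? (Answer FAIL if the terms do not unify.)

Decompose tup3/3: tup3(tree(T1), tree(S2), tup3(char, int, int)) =?= tup3(T, T2, R),  io(S) =?= io(tree(nat)),  tup3(S2, tree(R), C) =?= tup3(bool, T1, tree(T2)).
Decompose tup3/3: tree(T1) =?= T,  tree(S2) =?= T2,  tup3(char, int, int) =?= R.
Bind T := tree(T1); no other remaining equation mentions T.
Bind T2 := tree(S2); substituting into the one remaining equation that mentions T2 gives: tup3(S2, tree(R), C) =?= tup3(bool, T1, tree(tree(S2))).
Bind R := tup3(char, int, int); substituting into the one remaining equation that mentions R gives: tup3(S2, tree(tup3(char, int, int)), C) =?= tup3(bool, T1, tree(tree(S2))).
Decompose io/1: S =?= tree(nat).
Bind S := tree(nat); no other remaining equation mentions S.
Decompose tup3/3: S2 =?= bool,  tree(tup3(char, int, int)) =?= T1,  C =?= tree(tree(S2)).
Bind S2 := bool; substituting into the one remaining equation that mentions S2 gives: C =?= tree(tree(bool)). Substituting into the earlier binding gives T2 := tree(bool).
Bind T1 := tree(tup3(char, int, int)); no other remaining equation mentions T1. Substituting into the earlier binding gives T := tree(tree(tup3(char, int, int))).
Bind C := tree(tree(bool)).
MGU = { T := tree(tree(tup3(char, int, int))), T2 := tree(bool), R := tup3(char, int, int), S := tree(nat), S2 := bool, T1 := tree(tup3(char, int, int)), C := tree(tree(bool)) }, so T1 := tree(tup3(char, int, int)).

tree(tup3(char, int, int))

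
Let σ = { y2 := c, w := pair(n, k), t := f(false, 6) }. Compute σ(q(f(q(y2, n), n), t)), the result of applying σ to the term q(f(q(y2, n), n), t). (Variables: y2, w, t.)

q(f(q(c, n), n), f(false, 6))

Replace each occurrence of y2 with c.
Replace each occurrence of t with f(false, 6).
Result: q(f(q(c, n), n), f(false, 6)).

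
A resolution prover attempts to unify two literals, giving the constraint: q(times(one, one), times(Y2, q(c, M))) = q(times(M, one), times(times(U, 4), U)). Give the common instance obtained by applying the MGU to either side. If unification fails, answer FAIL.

Decompose q/2: times(one, one) = times(M, one),  times(Y2, q(c, M)) = times(times(U, 4), U).
Decompose times/2: one = M,  one = one.
Bind M := one; substituting into the one remaining equation that mentions M gives: times(Y2, q(c, one)) = times(times(U, 4), U).
Delete trivial equation one = one.
Decompose times/2: Y2 = times(U, 4),  q(c, one) = U.
Bind Y2 := times(U, 4); no other remaining equation mentions Y2.
Bind U := q(c, one). Substituting into the earlier binding gives Y2 := times(q(c, one), 4).
Applying the MGU to either side gives q(times(one, one), times(times(q(c, one), 4), q(c, one))).

q(times(one, one), times(times(q(c, one), 4), q(c, one)))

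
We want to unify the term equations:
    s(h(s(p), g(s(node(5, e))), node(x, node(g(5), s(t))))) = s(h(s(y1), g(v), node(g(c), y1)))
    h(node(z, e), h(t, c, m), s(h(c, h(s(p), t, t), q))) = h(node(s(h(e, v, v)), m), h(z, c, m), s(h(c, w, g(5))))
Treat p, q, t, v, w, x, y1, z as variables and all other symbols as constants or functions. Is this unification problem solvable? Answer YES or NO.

Decompose s/1: h(s(p), g(s(node(5, e))), node(x, node(g(5), s(t)))) = h(s(y1), g(v), node(g(c), y1)).
Decompose h/3: s(p) = s(y1),  g(s(node(5, e))) = g(v),  node(x, node(g(5), s(t))) = node(g(c), y1).
Decompose s/1: p = y1.
Bind p := y1; substituting into the one remaining equation that mentions p gives: h(node(z, e), h(t, c, m), s(h(c, h(s(y1), t, t), q))) = h(node(s(h(e, v, v)), m), h(z, c, m), s(h(c, w, g(5)))).
Decompose g/1: s(node(5, e)) = v.
Bind v := s(node(5, e)); substituting into the one remaining equation that mentions v gives: h(node(z, e), h(t, c, m), s(h(c, h(s(y1), t, t), q))) = h(node(s(h(e, s(node(5, e)), s(node(5, e)))), m), h(z, c, m), s(h(c, w, g(5)))).
Decompose node/2: x = g(c),  node(g(5), s(t)) = y1.
Bind x := g(c); no other remaining equation mentions x.
Bind y1 := node(g(5), s(t)); substituting into the remaining equation gives: h(node(z, e), h(t, c, m), s(h(c, h(s(node(g(5), s(t))), t, t), q))) = h(node(s(h(e, s(node(5, e)), s(node(5, e)))), m), h(z, c, m), s(h(c, w, g(5)))). Substituting into the earlier binding gives p := node(g(5), s(t)).
Decompose h/3: node(z, e) = node(s(h(e, s(node(5, e)), s(node(5, e)))), m),  h(t, c, m) = h(z, c, m),  s(h(c, h(s(node(g(5), s(t))), t, t), q)) = s(h(c, w, g(5))).
Decompose node/2: z = s(h(e, s(node(5, e)), s(node(5, e)))),  e = m.
Bind z := s(h(e, s(node(5, e)), s(node(5, e)))); substituting into the one remaining equation that mentions z gives: h(t, c, m) = h(s(h(e, s(node(5, e)), s(node(5, e)))), c, m).
Clash: constants e and m differ; no unifier exists.

NO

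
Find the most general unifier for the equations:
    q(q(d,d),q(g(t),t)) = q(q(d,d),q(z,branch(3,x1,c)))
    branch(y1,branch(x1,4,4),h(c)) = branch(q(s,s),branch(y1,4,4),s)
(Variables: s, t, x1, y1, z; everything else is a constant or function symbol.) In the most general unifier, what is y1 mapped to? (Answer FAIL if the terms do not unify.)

q(h(c),h(c))

Decompose q/2: q(d,d) = q(d,d),  q(g(t),t) = q(z,branch(3,x1,c)).
Delete trivial equation q(d,d) = q(d,d).
Decompose q/2: g(t) = z,  t = branch(3,x1,c).
Bind z := g(t); no other remaining equation mentions z.
Bind t := branch(3,x1,c); no other remaining equation mentions t. Substituting into the earlier binding gives z := g(branch(3,x1,c)).
Decompose branch/3: y1 = q(s,s),  branch(x1,4,4) = branch(y1,4,4),  h(c) = s.
Bind y1 := q(s,s); substituting into the one remaining equation that mentions y1 gives: branch(x1,4,4) = branch(q(s,s),4,4).
Decompose branch/3: x1 = q(s,s),  4 = 4,  4 = 4.
Bind x1 := q(s,s); no other remaining equation mentions x1. Substituting into the earlier bindings gives z := g(branch(3,q(s,s),c)), t := branch(3,q(s,s),c).
Delete trivial equation 4 = 4.
Delete trivial equation 4 = 4.
Bind s := h(c). Substituting into the earlier bindings gives z := g(branch(3,q(h(c),h(c)),c)), t := branch(3,q(h(c),h(c)),c), y1 := q(h(c),h(c)), x1 := q(h(c),h(c)).
MGU = { z := g(branch(3,q(h(c),h(c)),c)), t := branch(3,q(h(c),h(c)),c), y1 := q(h(c),h(c)), x1 := q(h(c),h(c)), s := h(c) }, so y1 := q(h(c),h(c)).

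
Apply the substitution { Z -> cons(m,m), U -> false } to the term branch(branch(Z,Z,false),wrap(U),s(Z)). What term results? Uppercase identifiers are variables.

branch(branch(cons(m,m),cons(m,m),false),wrap(false),s(cons(m,m)))

Replace each occurrence of Z with cons(m,m).
Replace each occurrence of U with false.
Result: branch(branch(cons(m,m),cons(m,m),false),wrap(false),s(cons(m,m))).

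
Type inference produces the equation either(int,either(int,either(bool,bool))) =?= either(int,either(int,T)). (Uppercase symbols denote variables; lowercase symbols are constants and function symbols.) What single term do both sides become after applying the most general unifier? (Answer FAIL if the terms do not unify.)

Decompose either/2: int =?= int,  either(int,either(bool,bool)) =?= either(int,T).
Delete trivial equation int =?= int.
Decompose either/2: int =?= int,  either(bool,bool) =?= T.
Delete trivial equation int =?= int.
Bind T := either(bool,bool).
Applying the MGU to either side gives either(int,either(int,either(bool,bool))).

either(int,either(int,either(bool,bool)))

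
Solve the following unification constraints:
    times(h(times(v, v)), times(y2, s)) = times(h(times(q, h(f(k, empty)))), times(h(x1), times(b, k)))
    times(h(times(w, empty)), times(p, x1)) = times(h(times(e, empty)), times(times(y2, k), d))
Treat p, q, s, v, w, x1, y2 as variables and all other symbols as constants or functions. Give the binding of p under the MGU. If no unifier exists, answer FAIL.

times(h(d), k)

Decompose times/2: h(times(v, v)) = h(times(q, h(f(k, empty)))),  times(y2, s) = times(h(x1), times(b, k)).
Decompose h/1: times(v, v) = times(q, h(f(k, empty))).
Decompose times/2: v = q,  v = h(f(k, empty)).
Bind v := q; substituting into the one remaining equation that mentions v gives: q = h(f(k, empty)).
Bind q := h(f(k, empty)); no other remaining equation mentions q. Substituting into the earlier binding gives v := h(f(k, empty)).
Decompose times/2: y2 = h(x1),  s = times(b, k).
Bind y2 := h(x1); substituting into the one remaining equation that mentions y2 gives: times(h(times(w, empty)), times(p, x1)) = times(h(times(e, empty)), times(times(h(x1), k), d)).
Bind s := times(b, k); no other remaining equation mentions s.
Decompose times/2: h(times(w, empty)) = h(times(e, empty)),  times(p, x1) = times(times(h(x1), k), d).
Decompose h/1: times(w, empty) = times(e, empty).
Decompose times/2: w = e,  empty = empty.
Bind w := e; no other remaining equation mentions w.
Delete trivial equation empty = empty.
Decompose times/2: p = times(h(x1), k),  x1 = d.
Bind p := times(h(x1), k); no other remaining equation mentions p.
Bind x1 := d. Substituting into the earlier bindings gives y2 := h(d), p := times(h(d), k).
MGU = { v ↦ h(f(k, empty)), q ↦ h(f(k, empty)), y2 ↦ h(d), s ↦ times(b, k), w ↦ e, p ↦ times(h(d), k), x1 ↦ d }, so p ↦ times(h(d), k).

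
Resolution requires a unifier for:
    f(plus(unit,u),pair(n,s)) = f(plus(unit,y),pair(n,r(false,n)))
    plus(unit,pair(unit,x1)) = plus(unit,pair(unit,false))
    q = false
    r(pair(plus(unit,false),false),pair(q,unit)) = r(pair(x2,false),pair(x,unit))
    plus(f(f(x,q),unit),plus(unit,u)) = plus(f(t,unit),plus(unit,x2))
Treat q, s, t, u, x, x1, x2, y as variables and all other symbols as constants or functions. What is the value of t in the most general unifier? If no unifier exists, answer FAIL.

f(false,false)

Decompose f/2: plus(unit,u) = plus(unit,y),  pair(n,s) = pair(n,r(false,n)).
Decompose plus/2: unit = unit,  u = y.
Delete trivial equation unit = unit.
Bind u := y; substituting into the one remaining equation that mentions u gives: plus(f(f(x,q),unit),plus(unit,y)) = plus(f(t,unit),plus(unit,x2)).
Decompose pair/2: n = n,  s = r(false,n).
Delete trivial equation n = n.
Bind s := r(false,n); no other remaining equation mentions s.
Decompose plus/2: unit = unit,  pair(unit,x1) = pair(unit,false).
Delete trivial equation unit = unit.
Decompose pair/2: unit = unit,  x1 = false.
Delete trivial equation unit = unit.
Bind x1 := false; no other remaining equation mentions x1.
Bind q := false; substituting into the remaining equations gives: r(pair(plus(unit,false),false),pair(false,unit)) = r(pair(x2,false),pair(x,unit)),  plus(f(f(x,false),unit),plus(unit,y)) = plus(f(t,unit),plus(unit,x2)).
Decompose r/2: pair(plus(unit,false),false) = pair(x2,false),  pair(false,unit) = pair(x,unit).
Decompose pair/2: plus(unit,false) = x2,  false = false.
Bind x2 := plus(unit,false); substituting into the one remaining equation that mentions x2 gives: plus(f(f(x,false),unit),plus(unit,y)) = plus(f(t,unit),plus(unit,plus(unit,false))).
Delete trivial equation false = false.
Decompose pair/2: false = x,  unit = unit.
Bind x := false; substituting into the one remaining equation that mentions x gives: plus(f(f(false,false),unit),plus(unit,y)) = plus(f(t,unit),plus(unit,plus(unit,false))).
Delete trivial equation unit = unit.
Decompose plus/2: f(f(false,false),unit) = f(t,unit),  plus(unit,y) = plus(unit,plus(unit,false)).
Decompose f/2: f(false,false) = t,  unit = unit.
Bind t := f(false,false); no other remaining equation mentions t.
Delete trivial equation unit = unit.
Decompose plus/2: unit = unit,  y = plus(unit,false).
Delete trivial equation unit = unit.
Bind y := plus(unit,false). Substituting into the earlier binding gives u := plus(unit,false).
MGU = { u -> plus(unit,false), s -> r(false,n), x1 -> false, q -> false, x2 -> plus(unit,false), x -> false, t -> f(false,false), y -> plus(unit,false) }, so t -> f(false,false).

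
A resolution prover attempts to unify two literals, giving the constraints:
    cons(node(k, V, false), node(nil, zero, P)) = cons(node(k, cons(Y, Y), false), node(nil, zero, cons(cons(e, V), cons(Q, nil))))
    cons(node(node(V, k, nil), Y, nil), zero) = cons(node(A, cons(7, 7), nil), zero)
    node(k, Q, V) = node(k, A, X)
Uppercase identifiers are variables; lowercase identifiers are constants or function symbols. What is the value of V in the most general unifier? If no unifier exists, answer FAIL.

cons(cons(7, 7), cons(7, 7))

Decompose cons/2: node(k, V, false) = node(k, cons(Y, Y), false),  node(nil, zero, P) = node(nil, zero, cons(cons(e, V), cons(Q, nil))).
Decompose node/3: k = k,  V = cons(Y, Y),  false = false.
Delete trivial equation k = k.
Bind V := cons(Y, Y); substituting into the 3 remaining equations that mention V gives: node(nil, zero, P) = node(nil, zero, cons(cons(e, cons(Y, Y)), cons(Q, nil))),  cons(node(node(cons(Y, Y), k, nil), Y, nil), zero) = cons(node(A, cons(7, 7), nil), zero),  node(k, Q, cons(Y, Y)) = node(k, A, X).
Delete trivial equation false = false.
Decompose node/3: nil = nil,  zero = zero,  P = cons(cons(e, cons(Y, Y)), cons(Q, nil)).
Delete trivial equation nil = nil.
Delete trivial equation zero = zero.
Bind P := cons(cons(e, cons(Y, Y)), cons(Q, nil)); no other remaining equation mentions P.
Decompose cons/2: node(node(cons(Y, Y), k, nil), Y, nil) = node(A, cons(7, 7), nil),  zero = zero.
Decompose node/3: node(cons(Y, Y), k, nil) = A,  Y = cons(7, 7),  nil = nil.
Bind A := node(cons(Y, Y), k, nil); substituting into the one remaining equation that mentions A gives: node(k, Q, cons(Y, Y)) = node(k, node(cons(Y, Y), k, nil), X).
Bind Y := cons(7, 7); substituting into the one remaining equation that mentions Y gives: node(k, Q, cons(cons(7, 7), cons(7, 7))) = node(k, node(cons(cons(7, 7), cons(7, 7)), k, nil), X). Substituting into the earlier bindings gives V := cons(cons(7, 7), cons(7, 7)), P := cons(cons(e, cons(cons(7, 7), cons(7, 7))), cons(Q, nil)), A := node(cons(cons(7, 7), cons(7, 7)), k, nil).
Delete trivial equation nil = nil.
Delete trivial equation zero = zero.
Decompose node/3: k = k,  Q = node(cons(cons(7, 7), cons(7, 7)), k, nil),  cons(cons(7, 7), cons(7, 7)) = X.
Delete trivial equation k = k.
Bind Q := node(cons(cons(7, 7), cons(7, 7)), k, nil); no other remaining equation mentions Q. Substituting into the earlier binding gives P := cons(cons(e, cons(cons(7, 7), cons(7, 7))), cons(node(cons(cons(7, 7), cons(7, 7)), k, nil), nil)).
Bind X := cons(cons(7, 7), cons(7, 7)).
MGU = { V -> cons(cons(7, 7), cons(7, 7)), P -> cons(cons(e, cons(cons(7, 7), cons(7, 7))), cons(node(cons(cons(7, 7), cons(7, 7)), k, nil), nil)), A -> node(cons(cons(7, 7), cons(7, 7)), k, nil), Y -> cons(7, 7), Q -> node(cons(cons(7, 7), cons(7, 7)), k, nil), X -> cons(cons(7, 7), cons(7, 7)) }, so V -> cons(cons(7, 7), cons(7, 7)).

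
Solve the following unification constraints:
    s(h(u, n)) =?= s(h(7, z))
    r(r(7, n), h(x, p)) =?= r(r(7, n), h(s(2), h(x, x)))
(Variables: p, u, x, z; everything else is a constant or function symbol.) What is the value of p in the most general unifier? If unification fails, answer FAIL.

h(s(2), s(2))

Decompose s/1: h(u, n) =?= h(7, z).
Decompose h/2: u =?= 7,  n =?= z.
Bind u := 7; no other remaining equation mentions u.
Bind z := n; no other remaining equation mentions z.
Decompose r/2: r(7, n) =?= r(7, n),  h(x, p) =?= h(s(2), h(x, x)).
Delete trivial equation r(7, n) =?= r(7, n).
Decompose h/2: x =?= s(2),  p =?= h(x, x).
Bind x := s(2); substituting into the remaining equation gives: p =?= h(s(2), s(2)).
Bind p := h(s(2), s(2)).
MGU = { u ↦ 7, z ↦ n, x ↦ s(2), p ↦ h(s(2), s(2)) }, so p ↦ h(s(2), s(2)).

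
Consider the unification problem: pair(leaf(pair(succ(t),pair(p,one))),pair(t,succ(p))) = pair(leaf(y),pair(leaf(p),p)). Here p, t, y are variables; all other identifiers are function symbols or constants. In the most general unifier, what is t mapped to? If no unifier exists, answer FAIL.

FAIL

Decompose pair/2: leaf(pair(succ(t),pair(p,one))) = leaf(y),  pair(t,succ(p)) = pair(leaf(p),p).
Decompose leaf/1: pair(succ(t),pair(p,one)) = y.
Bind y := pair(succ(t),pair(p,one)); no other remaining equation mentions y.
Decompose pair/2: t = leaf(p),  succ(p) = p.
Bind t := leaf(p); no other remaining equation mentions t. Substituting into the earlier binding gives y := pair(succ(leaf(p)),pair(p,one)).
Occurs check fails: p occurs in succ(p); the equation p = succ(p) has no finite solution.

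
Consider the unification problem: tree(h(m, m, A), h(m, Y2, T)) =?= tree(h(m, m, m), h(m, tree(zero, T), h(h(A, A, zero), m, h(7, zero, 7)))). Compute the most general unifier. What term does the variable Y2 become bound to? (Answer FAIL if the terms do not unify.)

tree(zero, h(h(m, m, zero), m, h(7, zero, 7)))

Decompose tree/2: h(m, m, A) =?= h(m, m, m),  h(m, Y2, T) =?= h(m, tree(zero, T), h(h(A, A, zero), m, h(7, zero, 7))).
Decompose h/3: m =?= m,  m =?= m,  A =?= m.
Delete trivial equation m =?= m.
Delete trivial equation m =?= m.
Bind A := m; substituting into the remaining equation gives: h(m, Y2, T) =?= h(m, tree(zero, T), h(h(m, m, zero), m, h(7, zero, 7))).
Decompose h/3: m =?= m,  Y2 =?= tree(zero, T),  T =?= h(h(m, m, zero), m, h(7, zero, 7)).
Delete trivial equation m =?= m.
Bind Y2 := tree(zero, T); no other remaining equation mentions Y2.
Bind T := h(h(m, m, zero), m, h(7, zero, 7)). Substituting into the earlier binding gives Y2 := tree(zero, h(h(m, m, zero), m, h(7, zero, 7))).
MGU = { A ↦ m, Y2 ↦ tree(zero, h(h(m, m, zero), m, h(7, zero, 7))), T ↦ h(h(m, m, zero), m, h(7, zero, 7)) }, so Y2 ↦ tree(zero, h(h(m, m, zero), m, h(7, zero, 7))).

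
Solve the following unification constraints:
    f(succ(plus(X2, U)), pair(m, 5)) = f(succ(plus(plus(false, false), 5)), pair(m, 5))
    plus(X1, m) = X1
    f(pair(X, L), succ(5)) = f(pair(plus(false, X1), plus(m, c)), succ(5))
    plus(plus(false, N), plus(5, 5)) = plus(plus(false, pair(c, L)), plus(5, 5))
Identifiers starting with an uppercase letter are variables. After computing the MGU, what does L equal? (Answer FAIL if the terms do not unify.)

FAIL

Decompose f/2: succ(plus(X2, U)) = succ(plus(plus(false, false), 5)),  pair(m, 5) = pair(m, 5).
Decompose succ/1: plus(X2, U) = plus(plus(false, false), 5).
Decompose plus/2: X2 = plus(false, false),  U = 5.
Bind X2 := plus(false, false); no other remaining equation mentions X2.
Bind U := 5; no other remaining equation mentions U.
Delete trivial equation pair(m, 5) = pair(m, 5).
Occurs check fails: X1 occurs in plus(X1, m); the equation X1 = plus(X1, m) has no finite solution.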